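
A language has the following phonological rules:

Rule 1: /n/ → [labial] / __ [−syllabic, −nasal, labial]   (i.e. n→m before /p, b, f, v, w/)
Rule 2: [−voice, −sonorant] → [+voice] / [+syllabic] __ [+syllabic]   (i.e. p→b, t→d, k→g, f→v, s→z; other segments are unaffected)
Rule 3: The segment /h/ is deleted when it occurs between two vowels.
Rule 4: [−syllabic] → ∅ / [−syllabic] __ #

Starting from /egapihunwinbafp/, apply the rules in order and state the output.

Rule 1 (nasal place assimilation): /n/ precedes the labial consonant /w/, so it assimilates in place to [m]. /n/ precedes the labial consonant /b/, so it assimilates in place to [m]. /egapihunwinbafp/ → egapihumwimbafp.
Rule 2 (intervocalic voicing): /p/ is a voiceless obstruent between vowels /a/ and /i/, so it voices to [b]. /egapihumwimbafp/ → egabihumwimbafp.
Rule 3 (intervocalic h-deletion): /h/ occurs between vowels /i/ and /u/, so it deletes. /egabihumwimbafp/ → egabiumwimbafp.
Rule 4 (final cluster simplification): /p/ is the second consonant of a word-final cluster /fp/, so it deletes. /egabiumwimbafp/ → egabiumwimbaf.

egabiumwimbaf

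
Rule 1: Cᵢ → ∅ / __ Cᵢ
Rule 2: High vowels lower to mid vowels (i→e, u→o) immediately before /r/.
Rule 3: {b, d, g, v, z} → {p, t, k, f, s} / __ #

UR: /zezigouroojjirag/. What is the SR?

Rule 1 (degemination): /jj/ is a geminate; the first /j/ deletes. /zezigouroojjirag/ → zezigouroojirag.
Rule 2 (pre-rhotic lowering): /u/ is a high vowel immediately before /r/, so it lowers to [o]. /i/ is a high vowel immediately before /r/, so it lowers to [e]. /zezigouroojirag/ → zezigooroojerag.
Rule 3 (final devoicing): /g/ is a voiced obstruent in word-final position, so it devoices to [k]. /zezigooroojerag/ → zezigooroojerak.

zezigooroojerak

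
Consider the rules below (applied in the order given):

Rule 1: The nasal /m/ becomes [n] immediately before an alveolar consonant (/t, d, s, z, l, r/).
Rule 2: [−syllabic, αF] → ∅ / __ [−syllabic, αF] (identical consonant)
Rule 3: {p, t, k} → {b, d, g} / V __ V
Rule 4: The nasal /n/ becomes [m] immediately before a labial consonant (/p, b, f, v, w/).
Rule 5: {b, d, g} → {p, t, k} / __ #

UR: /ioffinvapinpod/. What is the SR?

iofimvabimpot

Rule 1 (nasal place assimilation): no segment meets the environment; /ioffinvapinpod/ is unchanged.
Rule 2 (degemination): /ff/ is a geminate; the first /f/ deletes. /ioffinvapinpod/ → iofinvapinpod.
Rule 3 (intervocalic voicing): /p/ is a voiceless stop between vowels /a/ and /i/, so it voices to [b]. /iofinvapinpod/ → iofinvabinpod.
Rule 4 (nasal place assimilation): /n/ precedes the labial consonant /v/, so it assimilates in place to [m]. /n/ precedes the labial consonant /p/, so it assimilates in place to [m]. /iofinvabinpod/ → iofimvabimpod.
Rule 5 (final devoicing): /d/ is a voiced stop in word-final position, so it devoices to [t]. /iofimvabimpod/ → iofimvabimpot.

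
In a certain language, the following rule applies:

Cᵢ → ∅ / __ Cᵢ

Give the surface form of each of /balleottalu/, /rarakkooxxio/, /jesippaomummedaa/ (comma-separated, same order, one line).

baleotalu, rarakooxio, jesipaomumedaa

/balleottalu/: /ll/ is a geminate; the first /l/ deletes. /tt/ is a geminate; the first /t/ deletes. → [baleotalu].
/rarakkooxxio/: /kk/ is a geminate; the first /k/ deletes. /xx/ is a geminate; the first /x/ deletes. → [rarakooxio].
/jesippaomummedaa/: /pp/ is a geminate; the first /p/ deletes. /mm/ is a geminate; the first /m/ deletes. → [jesipaomumedaa].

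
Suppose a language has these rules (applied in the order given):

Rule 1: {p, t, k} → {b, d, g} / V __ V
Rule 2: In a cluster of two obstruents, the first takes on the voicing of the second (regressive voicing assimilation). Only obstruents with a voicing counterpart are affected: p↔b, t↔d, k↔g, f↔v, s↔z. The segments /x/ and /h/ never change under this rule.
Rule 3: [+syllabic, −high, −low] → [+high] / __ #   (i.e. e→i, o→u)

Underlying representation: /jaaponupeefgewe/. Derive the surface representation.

jaabonubeevgewi

Rule 1 (intervocalic voicing): /p/ is a voiceless stop between vowels /a/ and /o/, so it voices to [b]. /p/ is a voiceless stop between vowels /u/ and /e/, so it voices to [b]. /jaaponupeefgewe/ → jaabonubeefgewe.
Rule 2 (regressive voicing assimilation): /f/ precedes the voiced obstruent /g/, so it voices to [v] by assimilation. /jaabonubeefgewe/ → jaabonubeevgewe.
Rule 3 (final vowel raising): /e/ is a mid vowel in word-final position, so it raises to [i]. /jaabonubeevgewe/ → jaabonubeevgewi.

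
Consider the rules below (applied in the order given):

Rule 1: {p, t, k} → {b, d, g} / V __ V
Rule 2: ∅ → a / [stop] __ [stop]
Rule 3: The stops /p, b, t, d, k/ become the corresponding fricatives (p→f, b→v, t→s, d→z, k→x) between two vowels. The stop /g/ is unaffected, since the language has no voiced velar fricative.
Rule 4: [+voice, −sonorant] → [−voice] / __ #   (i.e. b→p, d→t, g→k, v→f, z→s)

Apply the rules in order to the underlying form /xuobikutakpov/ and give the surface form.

xuoviguzaxafof

Rule 1 (intervocalic voicing): /k/ is a voiceless stop between vowels /i/ and /u/, so it voices to [g]. /t/ is a voiceless stop between vowels /u/ and /a/, so it voices to [d]. /xuobikutakpov/ → xuobigudakpov.
Rule 2 (stop-cluster a-epenthesis): /k/ and /p/ form a stop–stop cluster, so [a] is inserted between them. /xuobigudakpov/ → xuobigudakapov.
Rule 3 (intervocalic spirantization): /b/ is a stop between vowels /o/ and /i/, so it spirantizes to the fricative [v]. /d/ is a stop between vowels /u/ and /a/, so it spirantizes to the fricative [z]. /k/ is a stop between vowels /a/ and /a/, so it spirantizes to the fricative [x]. /p/ is a stop between vowels /a/ and /o/, so it spirantizes to the fricative [f]. /xuobigudakapov/ → xuoviguzaxafov.
Rule 4 (final devoicing): /v/ is a voiced obstruent in word-final position, so it devoices to [f]. /xuoviguzaxafov/ → xuoviguzaxafof.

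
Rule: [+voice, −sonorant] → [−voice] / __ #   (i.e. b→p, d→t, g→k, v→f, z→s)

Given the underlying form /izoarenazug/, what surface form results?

izoarenazuk

Scanning /izoarenazug/: /z/ at position 2 is not in the conditioning environment; /z/ at position 9 is not in the conditioning environment; /g/ is a voiced obstruent in word-final position, so it devoices to [k].
Result: [izoarenazuk].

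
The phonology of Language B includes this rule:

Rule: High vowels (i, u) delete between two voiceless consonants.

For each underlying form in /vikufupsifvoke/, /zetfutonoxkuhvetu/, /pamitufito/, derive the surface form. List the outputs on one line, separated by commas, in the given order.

/vikufupsifvoke/: /u/ is a high vowel flanked by voiceless consonants /k/ and /f/, so it deletes. /u/ is a high vowel flanked by voiceless consonants /f/ and /p/, so it deletes. /i/ is a high vowel flanked by voiceless consonants /s/ and /f/, so it deletes. → [vikfpsfvoke].
/zetfutonoxkuhvetu/: /u/ is a high vowel flanked by voiceless consonants /f/ and /t/, so it deletes. /u/ is a high vowel flanked by voiceless consonants /k/ and /h/, so it deletes. → [zetftonoxkhvetu].
/pamitufito/: /u/ is a high vowel flanked by voiceless consonants /t/ and /f/, so it deletes. /i/ is a high vowel flanked by voiceless consonants /f/ and /t/, so it deletes. → [pamitfto].

vikfpsfvoke, zetftonoxkhvetu, pamitfto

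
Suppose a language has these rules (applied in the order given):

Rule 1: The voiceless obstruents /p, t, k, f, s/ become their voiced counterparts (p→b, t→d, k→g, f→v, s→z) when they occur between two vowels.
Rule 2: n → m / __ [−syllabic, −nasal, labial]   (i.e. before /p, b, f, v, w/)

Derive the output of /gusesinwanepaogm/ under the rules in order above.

Rule 1 (intervocalic voicing): /s/ is a voiceless obstruent between vowels /u/ and /e/, so it voices to [z]. /s/ is a voiceless obstruent between vowels /e/ and /i/, so it voices to [z]. /p/ is a voiceless obstruent between vowels /e/ and /a/, so it voices to [b]. /gusesinwanepaogm/ → guzezinwanebaogm.
Rule 2 (nasal place assimilation): /n/ precedes the labial consonant /w/, so it assimilates in place to [m]. /guzezinwanebaogm/ → guzezimwanebaogm.

guzezimwanebaogm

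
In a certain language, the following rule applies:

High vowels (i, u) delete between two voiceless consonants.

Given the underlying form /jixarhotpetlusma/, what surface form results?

jixarhotpetlusma

No segment of /jixarhotpetlusma/ meets the structural description of the rule, so the form surfaces unchanged.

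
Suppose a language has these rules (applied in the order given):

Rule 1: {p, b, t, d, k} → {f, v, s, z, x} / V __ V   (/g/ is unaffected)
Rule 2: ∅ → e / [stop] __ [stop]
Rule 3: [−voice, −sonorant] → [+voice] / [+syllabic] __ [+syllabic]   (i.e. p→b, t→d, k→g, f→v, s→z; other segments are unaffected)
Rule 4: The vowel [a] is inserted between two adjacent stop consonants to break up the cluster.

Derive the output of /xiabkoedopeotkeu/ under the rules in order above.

xiabegoezoveodegeu

Rule 1 (intervocalic spirantization): /d/ is a stop between vowels /e/ and /o/, so it spirantizes to the fricative [z]. /p/ is a stop between vowels /o/ and /e/, so it spirantizes to the fricative [f]. /xiabkoedopeotkeu/ → xiabkoezofeotkeu.
Rule 2 (stop-cluster e-epenthesis): /b/ and /k/ form a stop–stop cluster, so [e] is inserted between them. /t/ and /k/ form a stop–stop cluster, so [e] is inserted between them. /xiabkoezofeotkeu/ → xiabekoezofeotekeu.
Rule 3 (intervocalic voicing): /k/ is a voiceless obstruent between vowels /e/ and /o/, so it voices to [g]. /f/ is a voiceless obstruent between vowels /o/ and /e/, so it voices to [v]. /t/ is a voiceless obstruent between vowels /o/ and /e/, so it voices to [d]. /k/ is a voiceless obstruent between vowels /e/ and /e/, so it voices to [g]. /xiabekoezofeotekeu/ → xiabegoezoveodegeu.
Rule 4 (stop-cluster a-epenthesis): no segment meets the environment; /xiabegoezoveodegeu/ is unchanged.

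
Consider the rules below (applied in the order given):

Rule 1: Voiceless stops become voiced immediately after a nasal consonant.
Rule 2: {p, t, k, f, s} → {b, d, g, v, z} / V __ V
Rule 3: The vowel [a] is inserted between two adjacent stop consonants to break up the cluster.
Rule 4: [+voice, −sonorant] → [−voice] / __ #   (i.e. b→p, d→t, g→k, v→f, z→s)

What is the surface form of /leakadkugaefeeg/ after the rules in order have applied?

leagadakugaeveek

Rule 1 (post-nasal voicing): no segment meets the environment; /leakadkugaefeeg/ is unchanged.
Rule 2 (intervocalic voicing): /k/ is a voiceless obstruent between vowels /a/ and /a/, so it voices to [g]. /f/ is a voiceless obstruent between vowels /e/ and /e/, so it voices to [v]. /leakadkugaefeeg/ → leagadkugaeveeg.
Rule 3 (stop-cluster a-epenthesis): /d/ and /k/ form a stop–stop cluster, so [a] is inserted between them. /leagadkugaeveeg/ → leagadakugaeveeg.
Rule 4 (final devoicing): /g/ is a voiced obstruent in word-final position, so it devoices to [k]. /leagadakugaeveeg/ → leagadakugaeveek.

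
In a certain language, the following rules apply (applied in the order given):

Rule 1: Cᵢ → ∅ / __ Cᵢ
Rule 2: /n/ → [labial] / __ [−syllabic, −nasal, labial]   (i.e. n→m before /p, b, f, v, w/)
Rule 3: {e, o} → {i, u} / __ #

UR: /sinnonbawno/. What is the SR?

sinombawnu

Rule 1 (degemination): /nn/ is a geminate; the first /n/ deletes. /sinnonbawno/ → sinonbawno.
Rule 2 (nasal place assimilation): /n/ precedes the labial consonant /b/, so it assimilates in place to [m]. /sinonbawno/ → sinombawno.
Rule 3 (final vowel raising): /o/ is a mid vowel in word-final position, so it raises to [u]. /sinombawno/ → sinombawnu.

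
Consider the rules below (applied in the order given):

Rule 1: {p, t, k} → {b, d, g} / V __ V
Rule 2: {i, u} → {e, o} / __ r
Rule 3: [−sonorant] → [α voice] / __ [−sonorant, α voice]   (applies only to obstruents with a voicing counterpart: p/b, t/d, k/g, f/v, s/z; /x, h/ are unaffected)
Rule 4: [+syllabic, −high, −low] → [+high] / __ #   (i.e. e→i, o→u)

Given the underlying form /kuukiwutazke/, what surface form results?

kuugiwudaski

Rule 1 (intervocalic voicing): /k/ is a voiceless stop between vowels /u/ and /i/, so it voices to [g]. /t/ is a voiceless stop between vowels /u/ and /a/, so it voices to [d]. /kuukiwutazke/ → kuugiwudazke.
Rule 2 (pre-rhotic lowering): no segment meets the environment; /kuugiwudazke/ is unchanged.
Rule 3 (regressive voicing assimilation): /z/ precedes the voiceless obstruent /k/, so it devoices to [s] by assimilation. /kuugiwudazke/ → kuugiwudaske.
Rule 4 (final vowel raising): /e/ is a mid vowel in word-final position, so it raises to [i]. /kuugiwudaske/ → kuugiwudaski.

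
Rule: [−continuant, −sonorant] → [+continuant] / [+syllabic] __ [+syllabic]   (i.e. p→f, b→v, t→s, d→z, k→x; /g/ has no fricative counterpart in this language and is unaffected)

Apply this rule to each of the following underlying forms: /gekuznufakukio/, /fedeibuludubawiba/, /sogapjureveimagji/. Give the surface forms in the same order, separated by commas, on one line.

gexuznufaxuxio, fezeivuluzuvawiva, sogapjureveimagji

/gekuznufakukio/: /k/ is a stop between vowels /e/ and /u/, so it spirantizes to the fricative [x]. /k/ is a stop between vowels /a/ and /u/, so it spirantizes to the fricative [x]. /k/ is a stop between vowels /u/ and /i/, so it spirantizes to the fricative [x]. → [gexuznufaxuxio].
/fedeibuludubawiba/: /d/ is a stop between vowels /e/ and /e/, so it spirantizes to the fricative [z]. /b/ is a stop between vowels /i/ and /u/, so it spirantizes to the fricative [v]. /d/ is a stop between vowels /u/ and /u/, so it spirantizes to the fricative [z]. /b/ is a stop between vowels /u/ and /a/, so it spirantizes to the fricative [v]. /b/ is a stop between vowels /i/ and /a/, so it spirantizes to the fricative [v]. → [fezeivuluzuvawiva].
/sogapjureveimagji/: the rule's environment is not met; surfaces unchanged as [sogapjureveimagji].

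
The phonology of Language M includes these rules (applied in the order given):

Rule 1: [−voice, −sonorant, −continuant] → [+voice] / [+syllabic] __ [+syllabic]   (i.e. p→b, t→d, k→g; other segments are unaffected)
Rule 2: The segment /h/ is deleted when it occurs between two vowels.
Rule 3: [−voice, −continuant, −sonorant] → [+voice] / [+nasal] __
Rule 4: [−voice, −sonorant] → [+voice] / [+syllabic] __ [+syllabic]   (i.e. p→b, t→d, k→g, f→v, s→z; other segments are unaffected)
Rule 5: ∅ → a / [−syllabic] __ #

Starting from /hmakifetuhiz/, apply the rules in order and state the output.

hmagiveduiza

Rule 1 (intervocalic voicing): /k/ is a voiceless stop between vowels /a/ and /i/, so it voices to [g]. /t/ is a voiceless stop between vowels /e/ and /u/, so it voices to [d]. /hmakifetuhiz/ → hmagifeduhiz.
Rule 2 (intervocalic h-deletion): /h/ occurs between vowels /u/ and /i/, so it deletes. /hmagifeduhiz/ → hmagifeduiz.
Rule 3 (post-nasal voicing): no segment meets the environment; /hmagifeduiz/ is unchanged.
Rule 4 (intervocalic voicing): /f/ is a voiceless obstruent between vowels /i/ and /e/, so it voices to [v]. /hmagifeduiz/ → hmagiveduiz.
Rule 5 (final a-epenthesis): the form ends in the consonant /z/, so [a] is inserted word-finally. /hmagiveduiz/ → hmagiveduiza.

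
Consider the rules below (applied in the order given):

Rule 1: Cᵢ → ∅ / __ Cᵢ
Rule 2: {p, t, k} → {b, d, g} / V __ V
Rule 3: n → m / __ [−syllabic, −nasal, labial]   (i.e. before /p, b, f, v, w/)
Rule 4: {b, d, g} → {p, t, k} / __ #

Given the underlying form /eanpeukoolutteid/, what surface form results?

eampeugooludeit

Rule 1 (degemination): /tt/ is a geminate; the first /t/ deletes. /eanpeukoolutteid/ → eanpeukooluteid.
Rule 2 (intervocalic voicing): /k/ is a voiceless stop between vowels /u/ and /o/, so it voices to [g]. /t/ is a voiceless stop between vowels /u/ and /e/, so it voices to [d]. /eanpeukooluteid/ → eanpeugooludeid.
Rule 3 (nasal place assimilation): /n/ precedes the labial consonant /p/, so it assimilates in place to [m]. /eanpeugooludeid/ → eampeugooludeid.
Rule 4 (final devoicing): /d/ is a voiced stop in word-final position, so it devoices to [t]. /eampeugooludeid/ → eampeugooludeit.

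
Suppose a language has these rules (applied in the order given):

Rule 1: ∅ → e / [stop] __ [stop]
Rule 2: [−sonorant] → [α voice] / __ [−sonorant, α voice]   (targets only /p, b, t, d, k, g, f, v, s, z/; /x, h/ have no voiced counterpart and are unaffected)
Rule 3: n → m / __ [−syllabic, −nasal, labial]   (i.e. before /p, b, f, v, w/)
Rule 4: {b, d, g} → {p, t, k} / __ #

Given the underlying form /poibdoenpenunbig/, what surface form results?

Rule 1 (stop-cluster e-epenthesis): /b/ and /d/ form a stop–stop cluster, so [e] is inserted between them. /poibdoenpenunbig/ → poibedoenpenunbig.
Rule 2 (regressive voicing assimilation): no segment meets the environment; /poibedoenpenunbig/ is unchanged.
Rule 3 (nasal place assimilation): /n/ precedes the labial consonant /p/, so it assimilates in place to [m]. /n/ precedes the labial consonant /b/, so it assimilates in place to [m]. /poibedoenpenunbig/ → poibedoempenumbig.
Rule 4 (final devoicing): /g/ is a voiced stop in word-final position, so it devoices to [k]. /poibedoempenumbig/ → poibedoempenumbik.

poibedoempenumbik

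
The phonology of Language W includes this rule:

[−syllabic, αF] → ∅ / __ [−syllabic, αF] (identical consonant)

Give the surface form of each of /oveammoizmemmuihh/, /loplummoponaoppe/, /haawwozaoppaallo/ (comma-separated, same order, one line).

/oveammoizmemmuihh/: /mm/ is a geminate; the first /m/ deletes. /mm/ is a geminate; the first /m/ deletes. /hh/ is a geminate; the first /h/ deletes. → [oveamoizmemuih].
/loplummoponaoppe/: /mm/ is a geminate; the first /m/ deletes. /pp/ is a geminate; the first /p/ deletes. → [loplumoponaope].
/haawwozaoppaallo/: /ww/ is a geminate; the first /w/ deletes. /pp/ is a geminate; the first /p/ deletes. /ll/ is a geminate; the first /l/ deletes. → [haawozaopaalo].

oveamoizmemuih, loplumoponaope, haawozaopaalo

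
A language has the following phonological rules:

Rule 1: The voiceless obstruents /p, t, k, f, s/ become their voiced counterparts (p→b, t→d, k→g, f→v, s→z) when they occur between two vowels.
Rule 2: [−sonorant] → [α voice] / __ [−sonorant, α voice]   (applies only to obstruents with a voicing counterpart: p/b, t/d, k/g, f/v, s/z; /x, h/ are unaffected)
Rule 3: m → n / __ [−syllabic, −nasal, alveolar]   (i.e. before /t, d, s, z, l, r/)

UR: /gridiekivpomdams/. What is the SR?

gridiegifpondans

Rule 1 (intervocalic voicing): /k/ is a voiceless obstruent between vowels /e/ and /i/, so it voices to [g]. /gridiekivpomdams/ → gridiegivpomdams.
Rule 2 (regressive voicing assimilation): /v/ precedes the voiceless obstruent /p/, so it devoices to [f] by assimilation. /gridiegivpomdams/ → gridiegifpomdams.
Rule 3 (nasal place assimilation): /m/ precedes the alveolar consonant /d/, so it assimilates in place to [n]. /m/ precedes the alveolar consonant /s/, so it assimilates in place to [n]. /gridiegifpomdams/ → gridiegifpondans.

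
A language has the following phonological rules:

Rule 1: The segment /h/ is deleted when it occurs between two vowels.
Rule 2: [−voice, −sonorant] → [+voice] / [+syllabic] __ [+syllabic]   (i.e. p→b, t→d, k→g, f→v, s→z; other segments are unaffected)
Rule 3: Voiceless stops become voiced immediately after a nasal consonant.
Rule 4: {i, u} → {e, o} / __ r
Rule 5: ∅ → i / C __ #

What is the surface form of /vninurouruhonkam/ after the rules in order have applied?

vninorooruongami

Rule 1 (intervocalic h-deletion): /h/ occurs between vowels /u/ and /o/, so it deletes. /vninurouruhonkam/ → vninurouruonkam.
Rule 2 (intervocalic voicing): no segment meets the environment; /vninurouruonkam/ is unchanged.
Rule 3 (post-nasal voicing): /k/ is a voiceless stop immediately after the nasal /n/, so it voices to [g]. /vninurouruonkam/ → vninurouruongam.
Rule 4 (pre-rhotic lowering): /u/ is a high vowel immediately before /r/, so it lowers to [o]. /u/ is a high vowel immediately before /r/, so it lowers to [o]. /vninurouruongam/ → vninorooruongam.
Rule 5 (final i-epenthesis): the form ends in the consonant /m/, so [i] is inserted word-finally. /vninorooruongam/ → vninorooruongami.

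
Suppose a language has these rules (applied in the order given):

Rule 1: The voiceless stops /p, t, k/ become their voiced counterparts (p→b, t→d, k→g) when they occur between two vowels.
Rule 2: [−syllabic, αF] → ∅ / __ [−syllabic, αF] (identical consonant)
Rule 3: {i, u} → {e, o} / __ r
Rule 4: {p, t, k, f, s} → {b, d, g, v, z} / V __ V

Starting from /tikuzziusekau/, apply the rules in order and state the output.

tiguziuzegau

Rule 1 (intervocalic voicing): /k/ is a voiceless stop between vowels /i/ and /u/, so it voices to [g]. /k/ is a voiceless stop between vowels /e/ and /a/, so it voices to [g]. /tikuzziusekau/ → tiguzziusegau.
Rule 2 (degemination): /zz/ is a geminate; the first /z/ deletes. /tiguzziusegau/ → tiguziusegau.
Rule 3 (pre-rhotic lowering): no segment meets the environment; /tiguziusegau/ is unchanged.
Rule 4 (intervocalic voicing): /s/ is a voiceless obstruent between vowels /u/ and /e/, so it voices to [z]. /tiguziusegau/ → tiguziuzegau.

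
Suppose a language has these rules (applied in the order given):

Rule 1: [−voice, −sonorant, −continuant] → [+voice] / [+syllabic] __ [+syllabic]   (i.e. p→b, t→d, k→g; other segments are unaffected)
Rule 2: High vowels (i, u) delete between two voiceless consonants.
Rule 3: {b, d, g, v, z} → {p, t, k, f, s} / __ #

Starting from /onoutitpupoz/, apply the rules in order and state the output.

onouditpubos

Rule 1 (intervocalic voicing): /t/ is a voiceless stop between vowels /u/ and /i/, so it voices to [d]. /p/ is a voiceless stop between vowels /u/ and /o/, so it voices to [b]. /onoutitpupoz/ → onouditpuboz.
Rule 2 (high vowel syncope): no segment meets the environment; /onouditpuboz/ is unchanged.
Rule 3 (final devoicing): /z/ is a voiced obstruent in word-final position, so it devoices to [s]. /onouditpuboz/ → onouditpubos.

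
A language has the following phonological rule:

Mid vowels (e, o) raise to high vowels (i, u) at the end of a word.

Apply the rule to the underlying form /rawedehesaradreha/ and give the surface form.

No segment of /rawedehesaradreha/ meets the structural description of the rule, so the form surfaces unchanged.

rawedehesaradreha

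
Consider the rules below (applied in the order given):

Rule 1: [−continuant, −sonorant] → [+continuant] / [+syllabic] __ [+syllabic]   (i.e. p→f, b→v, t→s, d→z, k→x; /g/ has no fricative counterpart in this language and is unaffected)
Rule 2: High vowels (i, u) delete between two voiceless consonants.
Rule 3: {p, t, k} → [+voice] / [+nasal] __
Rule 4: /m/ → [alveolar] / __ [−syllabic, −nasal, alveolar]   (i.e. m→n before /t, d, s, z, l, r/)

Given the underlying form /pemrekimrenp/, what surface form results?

Rule 1 (intervocalic spirantization): /k/ is a stop between vowels /e/ and /i/, so it spirantizes to the fricative [x]. /pemrekimrenp/ → pemreximrenp.
Rule 2 (high vowel syncope): no segment meets the environment; /pemreximrenp/ is unchanged.
Rule 3 (post-nasal voicing): /p/ is a voiceless stop immediately after the nasal /n/, so it voices to [b]. /pemreximrenp/ → pemreximrenb.
Rule 4 (nasal place assimilation): /m/ precedes the alveolar consonant /r/, so it assimilates in place to [n]. /m/ precedes the alveolar consonant /r/, so it assimilates in place to [n]. /pemreximrenb/ → penrexinrenb.

penrexinrenb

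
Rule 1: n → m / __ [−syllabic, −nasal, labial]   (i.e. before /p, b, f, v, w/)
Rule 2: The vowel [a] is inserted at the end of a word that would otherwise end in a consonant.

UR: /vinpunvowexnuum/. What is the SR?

Rule 1 (nasal place assimilation): /n/ precedes the labial consonant /p/, so it assimilates in place to [m]. /n/ precedes the labial consonant /v/, so it assimilates in place to [m]. /vinpunvowexnuum/ → vimpumvowexnuum.
Rule 2 (final a-epenthesis): the form ends in the consonant /m/, so [a] is inserted word-finally. /vimpumvowexnuum/ → vimpumvowexnuuma.

vimpumvowexnuuma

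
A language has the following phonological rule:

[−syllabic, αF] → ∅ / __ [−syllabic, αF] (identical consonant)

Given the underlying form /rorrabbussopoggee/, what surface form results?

rorabusopogee

/rr/ is a geminate; the first /r/ deletes.
/bb/ is a geminate; the first /b/ deletes.
/ss/ is a geminate; the first /s/ deletes.
/gg/ is a geminate; the first /g/ deletes.
Surface form: [rorabusopogee].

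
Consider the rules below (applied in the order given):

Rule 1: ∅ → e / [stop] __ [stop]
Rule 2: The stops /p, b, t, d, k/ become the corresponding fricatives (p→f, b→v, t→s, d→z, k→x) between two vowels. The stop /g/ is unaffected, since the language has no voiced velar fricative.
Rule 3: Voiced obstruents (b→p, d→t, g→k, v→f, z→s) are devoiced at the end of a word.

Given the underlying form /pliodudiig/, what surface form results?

pliozuziik

Rule 1 (stop-cluster e-epenthesis): no segment meets the environment; /pliodudiig/ is unchanged.
Rule 2 (intervocalic spirantization): /d/ is a stop between vowels /o/ and /u/, so it spirantizes to the fricative [z]. /d/ is a stop between vowels /u/ and /i/, so it spirantizes to the fricative [z]. /pliodudiig/ → pliozuziig.
Rule 3 (final devoicing): /g/ is a voiced obstruent in word-final position, so it devoices to [k]. /pliozuziig/ → pliozuziik.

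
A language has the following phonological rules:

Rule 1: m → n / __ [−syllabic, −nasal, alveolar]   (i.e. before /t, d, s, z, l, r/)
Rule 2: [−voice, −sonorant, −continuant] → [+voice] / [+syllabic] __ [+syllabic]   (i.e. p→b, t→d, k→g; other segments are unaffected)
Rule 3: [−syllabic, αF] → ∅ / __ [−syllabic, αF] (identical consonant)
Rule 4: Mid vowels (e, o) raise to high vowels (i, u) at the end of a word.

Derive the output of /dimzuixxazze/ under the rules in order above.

dinzuixazi

Rule 1 (nasal place assimilation): /m/ precedes the alveolar consonant /z/, so it assimilates in place to [n]. /dimzuixxazze/ → dinzuixxazze.
Rule 2 (intervocalic voicing): no segment meets the environment; /dinzuixxazze/ is unchanged.
Rule 3 (degemination): /xx/ is a geminate; the first /x/ deletes. /zz/ is a geminate; the first /z/ deletes. /dinzuixxazze/ → dinzuixaze.
Rule 4 (final vowel raising): /e/ is a mid vowel in word-final position, so it raises to [i]. /dinzuixaze/ → dinzuixazi.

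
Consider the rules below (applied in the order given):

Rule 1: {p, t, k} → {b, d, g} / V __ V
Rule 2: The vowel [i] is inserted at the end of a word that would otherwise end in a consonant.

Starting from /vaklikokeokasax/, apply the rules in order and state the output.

Rule 1 (intervocalic voicing): /k/ is a voiceless stop between vowels /i/ and /o/, so it voices to [g]. /k/ is a voiceless stop between vowels /o/ and /e/, so it voices to [g]. /k/ is a voiceless stop between vowels /o/ and /a/, so it voices to [g]. /vaklikokeokasax/ → vakligogeogasax.
Rule 2 (final i-epenthesis): the form ends in the consonant /x/, so [i] is inserted word-finally. /vakligogeogasax/ → vakligogeogasaxi.

vakligogeogasaxi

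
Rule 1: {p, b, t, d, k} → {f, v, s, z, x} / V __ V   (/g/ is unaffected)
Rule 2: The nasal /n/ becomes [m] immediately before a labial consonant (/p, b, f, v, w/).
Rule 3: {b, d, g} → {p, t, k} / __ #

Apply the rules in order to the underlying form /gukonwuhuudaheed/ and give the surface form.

guxomwuhuuzaheet

Rule 1 (intervocalic spirantization): /k/ is a stop between vowels /u/ and /o/, so it spirantizes to the fricative [x]. /d/ is a stop between vowels /u/ and /a/, so it spirantizes to the fricative [z]. /gukonwuhuudaheed/ → guxonwuhuuzaheed.
Rule 2 (nasal place assimilation): /n/ precedes the labial consonant /w/, so it assimilates in place to [m]. /guxonwuhuuzaheed/ → guxomwuhuuzaheed.
Rule 3 (final devoicing): /d/ is a voiced stop in word-final position, so it devoices to [t]. /guxomwuhuuzaheed/ → guxomwuhuuzaheet.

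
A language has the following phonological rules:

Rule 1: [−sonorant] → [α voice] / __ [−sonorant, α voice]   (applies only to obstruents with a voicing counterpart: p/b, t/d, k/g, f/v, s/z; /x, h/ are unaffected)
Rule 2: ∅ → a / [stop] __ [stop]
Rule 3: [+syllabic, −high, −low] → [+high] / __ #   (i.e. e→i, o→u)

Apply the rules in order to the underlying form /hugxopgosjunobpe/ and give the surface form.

Rule 1 (regressive voicing assimilation): /g/ precedes the voiceless obstruent /x/, so it devoices to [k] by assimilation. /p/ precedes the voiced obstruent /g/, so it voices to [b] by assimilation. /b/ precedes the voiceless obstruent /p/, so it devoices to [p] by assimilation. /hugxopgosjunobpe/ → hukxobgosjunoppe.
Rule 2 (stop-cluster a-epenthesis): /b/ and /g/ form a stop–stop cluster, so [a] is inserted between them. /p/ and /p/ form a stop–stop cluster, so [a] is inserted between them. /hukxobgosjunoppe/ → hukxobagosjunopape.
Rule 3 (final vowel raising): /e/ is a mid vowel in word-final position, so it raises to [i]. /hukxobagosjunopape/ → hukxobagosjunopapi.

hukxobagosjunopapi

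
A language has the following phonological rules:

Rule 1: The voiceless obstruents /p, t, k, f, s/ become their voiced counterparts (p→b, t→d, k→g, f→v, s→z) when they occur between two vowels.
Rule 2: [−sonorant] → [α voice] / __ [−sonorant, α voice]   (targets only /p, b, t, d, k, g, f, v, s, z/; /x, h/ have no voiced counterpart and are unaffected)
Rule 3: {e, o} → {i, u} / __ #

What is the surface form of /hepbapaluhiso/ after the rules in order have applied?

hebbabaluhizu

Rule 1 (intervocalic voicing): /p/ is a voiceless obstruent between vowels /a/ and /a/, so it voices to [b]. /s/ is a voiceless obstruent between vowels /i/ and /o/, so it voices to [z]. /hepbapaluhiso/ → hepbabaluhizo.
Rule 2 (regressive voicing assimilation): /p/ precedes the voiced obstruent /b/, so it voices to [b] by assimilation. /hepbabaluhizo/ → hebbabaluhizo.
Rule 3 (final vowel raising): /o/ is a mid vowel in word-final position, so it raises to [u]. /hebbabaluhizo/ → hebbabaluhizu.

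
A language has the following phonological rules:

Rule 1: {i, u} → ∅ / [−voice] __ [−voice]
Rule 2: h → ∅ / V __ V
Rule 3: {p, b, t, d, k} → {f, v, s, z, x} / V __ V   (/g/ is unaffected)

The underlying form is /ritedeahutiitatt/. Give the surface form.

Rule 1 (high vowel syncope): /u/ is a high vowel flanked by voiceless consonants /h/ and /t/, so it deletes. /ritedeahutiitatt/ → ritedeahtiitatt.
Rule 2 (intervocalic h-deletion): no segment meets the environment; /ritedeahtiitatt/ is unchanged.
Rule 3 (intervocalic spirantization): /t/ is a stop between vowels /i/ and /e/, so it spirantizes to the fricative [s]. /d/ is a stop between vowels /e/ and /e/, so it spirantizes to the fricative [z]. /t/ is a stop between vowels /i/ and /a/, so it spirantizes to the fricative [s]. /ritedeahtiitatt/ → risezeahtiisatt.

risezeahtiisatt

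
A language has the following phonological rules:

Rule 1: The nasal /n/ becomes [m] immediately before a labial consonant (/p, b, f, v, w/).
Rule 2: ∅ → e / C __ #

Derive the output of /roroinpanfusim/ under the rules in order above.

roroimpamfusime

Rule 1 (nasal place assimilation): /n/ precedes the labial consonant /p/, so it assimilates in place to [m]. /n/ precedes the labial consonant /f/, so it assimilates in place to [m]. /roroinpanfusim/ → roroimpamfusim.
Rule 2 (final e-epenthesis): the form ends in the consonant /m/, so [e] is inserted word-finally. /roroimpamfusim/ → roroimpamfusime.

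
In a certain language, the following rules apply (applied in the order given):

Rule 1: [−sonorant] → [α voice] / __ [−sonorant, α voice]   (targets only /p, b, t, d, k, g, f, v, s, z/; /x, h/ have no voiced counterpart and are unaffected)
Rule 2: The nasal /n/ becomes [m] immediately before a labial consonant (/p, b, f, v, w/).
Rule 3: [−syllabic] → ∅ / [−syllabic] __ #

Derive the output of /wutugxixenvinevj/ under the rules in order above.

wutukxixemvinev

Rule 1 (regressive voicing assimilation): /g/ precedes the voiceless obstruent /x/, so it devoices to [k] by assimilation. /wutugxixenvinevj/ → wutukxixenvinevj.
Rule 2 (nasal place assimilation): /n/ precedes the labial consonant /v/, so it assimilates in place to [m]. /wutukxixenvinevj/ → wutukxixemvinevj.
Rule 3 (final cluster simplification): /j/ is the second consonant of a word-final cluster /vj/, so it deletes. /wutukxixemvinevj/ → wutukxixemvinev.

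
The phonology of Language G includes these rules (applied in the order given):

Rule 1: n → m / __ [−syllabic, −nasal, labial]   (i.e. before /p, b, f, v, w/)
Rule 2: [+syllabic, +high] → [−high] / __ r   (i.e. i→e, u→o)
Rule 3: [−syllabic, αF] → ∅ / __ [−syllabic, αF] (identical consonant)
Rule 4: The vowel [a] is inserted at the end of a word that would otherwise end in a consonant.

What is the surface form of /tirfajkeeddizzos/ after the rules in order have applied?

terfajkeedizosa

Rule 1 (nasal place assimilation): no segment meets the environment; /tirfajkeeddizzos/ is unchanged.
Rule 2 (pre-rhotic lowering): /i/ is a high vowel immediately before /r/, so it lowers to [e]. /tirfajkeeddizzos/ → terfajkeeddizzos.
Rule 3 (degemination): /dd/ is a geminate; the first /d/ deletes. /zz/ is a geminate; the first /z/ deletes. /terfajkeeddizzos/ → terfajkeedizos.
Rule 4 (final a-epenthesis): the form ends in the consonant /s/, so [a] is inserted word-finally. /terfajkeedizos/ → terfajkeedizosa.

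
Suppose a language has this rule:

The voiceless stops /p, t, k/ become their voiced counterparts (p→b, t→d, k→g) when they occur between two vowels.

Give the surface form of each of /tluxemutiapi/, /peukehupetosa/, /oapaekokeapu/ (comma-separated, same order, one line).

tluxemudiabi, peugehubedosa, oabaegogeabu

/tluxemutiapi/: /t/ is a voiceless stop between vowels /u/ and /i/, so it voices to [d]. /p/ is a voiceless stop between vowels /a/ and /i/, so it voices to [b]. → [tluxemudiabi].
/peukehupetosa/: /k/ is a voiceless stop between vowels /u/ and /e/, so it voices to [g]. /p/ is a voiceless stop between vowels /u/ and /e/, so it voices to [b]. /t/ is a voiceless stop between vowels /e/ and /o/, so it voices to [d]. → [peugehubedosa].
/oapaekokeapu/: /p/ is a voiceless stop between vowels /a/ and /a/, so it voices to [b]. /k/ is a voiceless stop between vowels /e/ and /o/, so it voices to [g]. /k/ is a voiceless stop between vowels /o/ and /e/, so it voices to [g]. /p/ is a voiceless stop between vowels /a/ and /u/, so it voices to [b]. → [oabaegogeabu].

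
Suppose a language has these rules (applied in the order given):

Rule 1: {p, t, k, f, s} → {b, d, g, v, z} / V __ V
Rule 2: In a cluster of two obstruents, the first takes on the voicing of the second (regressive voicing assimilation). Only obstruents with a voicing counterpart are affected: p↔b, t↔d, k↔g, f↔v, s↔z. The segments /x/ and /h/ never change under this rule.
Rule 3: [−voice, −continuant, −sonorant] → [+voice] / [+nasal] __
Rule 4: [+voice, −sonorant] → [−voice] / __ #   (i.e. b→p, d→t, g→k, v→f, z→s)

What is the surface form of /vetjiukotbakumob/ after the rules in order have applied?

Rule 1 (intervocalic voicing): /k/ is a voiceless obstruent between vowels /u/ and /o/, so it voices to [g]. /k/ is a voiceless obstruent between vowels /a/ and /u/, so it voices to [g]. /vetjiukotbakumob/ → vetjiugotbagumob.
Rule 2 (regressive voicing assimilation): /t/ precedes the voiced obstruent /b/, so it voices to [d] by assimilation. /vetjiugotbagumob/ → vetjiugodbagumob.
Rule 3 (post-nasal voicing): no segment meets the environment; /vetjiugodbagumob/ is unchanged.
Rule 4 (final devoicing): /b/ is a voiced obstruent in word-final position, so it devoices to [p]. /vetjiugodbagumob/ → vetjiugodbagumop.

vetjiugodbagumop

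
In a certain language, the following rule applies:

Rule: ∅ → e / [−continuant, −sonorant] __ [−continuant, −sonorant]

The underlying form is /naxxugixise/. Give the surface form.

naxxugixise

No segment of /naxxugixise/ meets the structural description of the rule, so the form surfaces unchanged.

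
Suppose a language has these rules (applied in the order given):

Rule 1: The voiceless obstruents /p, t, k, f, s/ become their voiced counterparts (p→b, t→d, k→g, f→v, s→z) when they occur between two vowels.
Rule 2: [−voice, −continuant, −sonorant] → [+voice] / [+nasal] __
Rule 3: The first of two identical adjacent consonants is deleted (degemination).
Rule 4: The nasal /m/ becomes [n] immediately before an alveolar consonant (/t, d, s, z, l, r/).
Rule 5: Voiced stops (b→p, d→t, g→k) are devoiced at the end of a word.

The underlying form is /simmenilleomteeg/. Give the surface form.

simenileondeek

Rule 1 (intervocalic voicing): no segment meets the environment; /simmenilleomteeg/ is unchanged.
Rule 2 (post-nasal voicing): /t/ is a voiceless stop immediately after the nasal /m/, so it voices to [d]. /simmenilleomteeg/ → simmenilleomdeeg.
Rule 3 (degemination): /mm/ is a geminate; the first /m/ deletes. /ll/ is a geminate; the first /l/ deletes. /simmenilleomdeeg/ → simenileomdeeg.
Rule 4 (nasal place assimilation): /m/ precedes the alveolar consonant /d/, so it assimilates in place to [n]. /simenileomdeeg/ → simenileondeeg.
Rule 5 (final devoicing): /g/ is a voiced stop in word-final position, so it devoices to [k]. /simenileondeeg/ → simenileondeek.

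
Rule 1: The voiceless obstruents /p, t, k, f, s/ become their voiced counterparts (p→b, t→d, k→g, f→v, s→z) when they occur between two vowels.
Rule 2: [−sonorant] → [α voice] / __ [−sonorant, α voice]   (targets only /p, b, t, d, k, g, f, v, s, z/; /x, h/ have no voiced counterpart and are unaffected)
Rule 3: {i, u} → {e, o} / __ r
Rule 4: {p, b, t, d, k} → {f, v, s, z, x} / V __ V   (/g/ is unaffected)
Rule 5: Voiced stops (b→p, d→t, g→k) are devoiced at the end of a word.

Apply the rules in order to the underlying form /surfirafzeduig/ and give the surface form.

Rule 1 (intervocalic voicing): no segment meets the environment; /surfirafzeduig/ is unchanged.
Rule 2 (regressive voicing assimilation): /f/ precedes the voiced obstruent /z/, so it voices to [v] by assimilation. /surfirafzeduig/ → surfiravzeduig.
Rule 3 (pre-rhotic lowering): /u/ is a high vowel immediately before /r/, so it lowers to [o]. /i/ is a high vowel immediately before /r/, so it lowers to [e]. /surfiravzeduig/ → sorferavzeduig.
Rule 4 (intervocalic spirantization): /d/ is a stop between vowels /e/ and /u/, so it spirantizes to the fricative [z]. /sorferavzeduig/ → sorferavzezuig.
Rule 5 (final devoicing): /g/ is a voiced stop in word-final position, so it devoices to [k]. /sorferavzezuig/ → sorferavzezuik.

sorferavzezuik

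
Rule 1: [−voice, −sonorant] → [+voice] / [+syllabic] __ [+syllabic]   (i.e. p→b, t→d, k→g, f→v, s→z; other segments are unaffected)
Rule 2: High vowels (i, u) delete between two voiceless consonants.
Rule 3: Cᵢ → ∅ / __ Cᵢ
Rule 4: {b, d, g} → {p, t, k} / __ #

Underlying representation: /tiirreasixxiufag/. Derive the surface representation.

tiireazixiuvak

Rule 1 (intervocalic voicing): /s/ is a voiceless obstruent between vowels /a/ and /i/, so it voices to [z]. /f/ is a voiceless obstruent between vowels /u/ and /a/, so it voices to [v]. /tiirreasixxiufag/ → tiirreazixxiuvag.
Rule 2 (high vowel syncope): no segment meets the environment; /tiirreazixxiuvag/ is unchanged.
Rule 3 (degemination): /rr/ is a geminate; the first /r/ deletes. /xx/ is a geminate; the first /x/ deletes. /tiirreazixxiuvag/ → tiireazixiuvag.
Rule 4 (final devoicing): /g/ is a voiced stop in word-final position, so it devoices to [k]. /tiireazixiuvag/ → tiireazixiuvak.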